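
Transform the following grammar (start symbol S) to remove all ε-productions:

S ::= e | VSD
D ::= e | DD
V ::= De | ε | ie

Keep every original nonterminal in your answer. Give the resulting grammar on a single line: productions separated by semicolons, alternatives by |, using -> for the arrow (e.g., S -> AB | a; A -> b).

Nullable set: {V}.
S -> VSD: V nullable, giving SD | VSD.
Drop V -> ε.
Unchanged (no nullable symbols): S -> e; D -> DD; D -> e; V -> De; V -> ie.

S -> e | SD | VSD; D -> e | DD; V -> De | ie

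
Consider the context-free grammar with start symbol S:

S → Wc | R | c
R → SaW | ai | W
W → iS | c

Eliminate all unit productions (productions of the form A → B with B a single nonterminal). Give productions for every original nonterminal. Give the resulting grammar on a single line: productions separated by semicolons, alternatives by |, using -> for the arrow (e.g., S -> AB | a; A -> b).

S -> c | Wc | ai | iS | SaW; R -> c | ai | iS | SaW; W -> c | iS

Unit productions: R->W, S->R.
Unit pairs (A ⇒* B via units): (R,W), (S,R), (S,W).
S: inherits non-unit rules of {R, S, W} → SaW | Wc | ai | c | iS.
R: inherits non-unit rules of {R, W} → SaW | ai | c | iS.
W: inherits non-unit rules of {W} → c | iS.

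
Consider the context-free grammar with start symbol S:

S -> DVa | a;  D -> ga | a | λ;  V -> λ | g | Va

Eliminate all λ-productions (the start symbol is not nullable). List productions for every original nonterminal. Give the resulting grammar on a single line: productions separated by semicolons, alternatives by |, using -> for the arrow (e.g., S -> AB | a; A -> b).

Nullable set: {D, V}.
S -> DVa: D, V nullable, giving DVa | Da | Va | a.
Drop D -> λ.
Drop V -> λ.
V -> Va: V nullable, giving Va | a.
Unchanged (no nullable symbols): S -> a; D -> a; D -> ga; V -> g.

S -> a | Da | Va | DVa; D -> a | ga; V -> a | g | Va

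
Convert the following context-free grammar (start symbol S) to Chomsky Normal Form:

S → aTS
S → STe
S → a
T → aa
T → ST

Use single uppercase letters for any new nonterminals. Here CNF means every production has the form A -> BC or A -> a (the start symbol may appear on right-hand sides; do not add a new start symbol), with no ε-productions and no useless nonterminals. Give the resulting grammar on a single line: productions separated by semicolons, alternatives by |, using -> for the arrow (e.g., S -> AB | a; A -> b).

S -> a | BC | SD; A -> e; B -> a; C -> TS; D -> TA; T -> BB | ST

No ε-productions.
No unit productions to eliminate.
TERM: introduce B -> a, A -> e and substitute in every rule of length ≥2.
BIN: S -> BTS becomes S -> BC, C -> TS; S -> STA becomes S -> SD, D -> TA.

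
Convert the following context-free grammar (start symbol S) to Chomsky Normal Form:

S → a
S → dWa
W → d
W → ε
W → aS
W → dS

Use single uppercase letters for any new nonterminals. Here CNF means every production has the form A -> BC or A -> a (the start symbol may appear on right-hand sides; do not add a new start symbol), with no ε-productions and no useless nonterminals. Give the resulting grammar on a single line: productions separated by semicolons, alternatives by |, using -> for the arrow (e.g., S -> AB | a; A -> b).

Nullable: {W}; after ε-elimination: S -> a | da | dWa; W -> d | aS | dS.
No unit productions to eliminate.
TERM: introduce B -> a, A -> d and substitute in every rule of length ≥2.
BIN: S -> AWB becomes S -> AC, C -> WB.

S -> a | AB | AC; A -> d; B -> a; C -> WB; W -> d | AS | BS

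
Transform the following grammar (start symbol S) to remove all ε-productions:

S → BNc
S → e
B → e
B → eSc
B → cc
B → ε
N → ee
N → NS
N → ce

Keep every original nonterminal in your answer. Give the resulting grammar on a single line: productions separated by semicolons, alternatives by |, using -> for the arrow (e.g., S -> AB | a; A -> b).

Nullable set: {B}.
S -> BNc: B nullable, giving BNc | Nc.
Drop B -> ε.
Unchanged (no nullable symbols): S -> e; B -> cc; B -> e; B -> eSc; N -> NS; N -> ce; N -> ee.

S -> e | Nc | BNc; B -> e | cc | eSc; N -> NS | ce | ee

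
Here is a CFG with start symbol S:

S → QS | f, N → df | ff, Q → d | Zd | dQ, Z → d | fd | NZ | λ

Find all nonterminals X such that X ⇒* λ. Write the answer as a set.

{Z}

Directly nullable (have an ε-rule): {Z}.
Not nullable: N, Q, S — each has a terminal in every rule's right-hand side or depends on a non-nullable symbol.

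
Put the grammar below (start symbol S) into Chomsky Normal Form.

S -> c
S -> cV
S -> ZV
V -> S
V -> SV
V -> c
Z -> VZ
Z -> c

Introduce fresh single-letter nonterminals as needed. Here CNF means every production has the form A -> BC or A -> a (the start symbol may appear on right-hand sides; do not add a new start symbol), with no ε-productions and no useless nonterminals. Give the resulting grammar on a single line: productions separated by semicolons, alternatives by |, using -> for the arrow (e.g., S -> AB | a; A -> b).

No ε-productions.
After unit-elimination: S -> c | ZV | cV; V -> c | SV | ZV | cV; Z -> c | VZ.
TERM: introduce A -> c and substitute in every rule of length ≥2.

S -> c | AV | ZV; A -> c; V -> c | AV | SV | ZV; Z -> c | VZ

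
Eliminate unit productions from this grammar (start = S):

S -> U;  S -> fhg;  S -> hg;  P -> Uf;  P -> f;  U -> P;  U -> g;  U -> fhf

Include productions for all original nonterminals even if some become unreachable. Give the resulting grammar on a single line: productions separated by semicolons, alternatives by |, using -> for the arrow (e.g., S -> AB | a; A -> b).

Unit productions: S->U, U->P.
Unit pairs (A ⇒* B via units): (S,P), (S,U), (U,P).
S: inherits non-unit rules of {P, S, U} → Uf | f | fhf | fhg | g | hg.
P: inherits non-unit rules of {P} → Uf | f.
U: inherits non-unit rules of {P, U} → Uf | f | fhf | g.

S -> f | g | Uf | hg | fhf | fhg; P -> f | Uf; U -> f | g | Uf | fhf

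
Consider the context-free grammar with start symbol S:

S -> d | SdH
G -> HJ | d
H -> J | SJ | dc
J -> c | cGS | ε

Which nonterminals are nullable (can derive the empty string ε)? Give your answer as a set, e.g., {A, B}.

Directly nullable (have an ε-rule): {J}.
H is nullable via H -> J (every symbol on the right is already known nullable).
G is nullable via G -> HJ (every symbol on the right is already known nullable).
Not nullable: S — each has a terminal in every rule's right-hand side or depends on a non-nullable symbol.

{G, H, J}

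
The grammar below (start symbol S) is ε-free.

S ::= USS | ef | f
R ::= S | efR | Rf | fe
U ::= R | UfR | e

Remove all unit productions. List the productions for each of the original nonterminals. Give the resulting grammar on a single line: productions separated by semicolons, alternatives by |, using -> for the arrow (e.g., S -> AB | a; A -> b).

S -> f | ef | USS; R -> f | Rf | ef | fe | USS | efR; U -> e | f | Rf | ef | fe | USS | UfR | efR

Unit productions: R->S, U->R.
Unit pairs (A ⇒* B via units): (R,S), (U,R), (U,S).
S: inherits non-unit rules of {S} → USS | ef | f.
R: inherits non-unit rules of {R, S} → Rf | USS | ef | efR | f | fe.
U: inherits non-unit rules of {R, S, U} → Rf | USS | UfR | e | ef | efR | f | fe.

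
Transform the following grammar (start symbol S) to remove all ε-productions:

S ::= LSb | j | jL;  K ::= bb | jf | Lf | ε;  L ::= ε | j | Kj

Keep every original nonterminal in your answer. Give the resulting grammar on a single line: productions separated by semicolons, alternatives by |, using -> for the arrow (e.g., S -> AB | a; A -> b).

S -> j | Sb | jL | LSb; K -> f | Lf | bb | jf; L -> j | Kj

Nullable set: {K, L}.
S -> LSb: L nullable, giving LSb | Sb.
S -> jL: L nullable, giving j | jL.
Drop K -> ε.
K -> Lf: L nullable, giving Lf | f.
Drop L -> ε.
L -> Kj: K nullable, giving Kj | j.
Unchanged (no nullable symbols): S -> j; K -> bb; K -> jf; L -> j.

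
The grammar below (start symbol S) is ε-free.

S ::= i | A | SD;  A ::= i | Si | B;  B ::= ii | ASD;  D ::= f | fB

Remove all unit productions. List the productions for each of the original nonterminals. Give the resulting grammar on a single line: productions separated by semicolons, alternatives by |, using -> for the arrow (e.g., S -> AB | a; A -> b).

S -> i | SD | Si | ii | ASD; A -> i | Si | ii | ASD; B -> ii | ASD; D -> f | fB

Unit productions: A->B, S->A.
Unit pairs (A ⇒* B via units): (A,B), (S,A), (S,B).
S: inherits non-unit rules of {A, B, S} → ASD | SD | Si | i | ii.
A: inherits non-unit rules of {A, B} → ASD | Si | i | ii.
B: inherits non-unit rules of {B} → ASD | ii.
D: inherits non-unit rules of {D} → f | fB.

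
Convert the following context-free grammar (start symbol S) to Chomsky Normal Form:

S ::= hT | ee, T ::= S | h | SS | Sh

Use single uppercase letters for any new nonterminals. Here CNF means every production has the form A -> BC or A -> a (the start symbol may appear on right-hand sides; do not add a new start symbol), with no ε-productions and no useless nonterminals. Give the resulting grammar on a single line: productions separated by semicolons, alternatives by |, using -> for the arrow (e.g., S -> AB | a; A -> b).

No ε-productions.
After unit-elimination: S -> ee | hT; T -> h | SS | Sh | ee | hT.
TERM: introduce A -> e, B -> h and substitute in every rule of length ≥2.

S -> AA | BT; A -> e; B -> h; T -> h | AA | BT | SB | SS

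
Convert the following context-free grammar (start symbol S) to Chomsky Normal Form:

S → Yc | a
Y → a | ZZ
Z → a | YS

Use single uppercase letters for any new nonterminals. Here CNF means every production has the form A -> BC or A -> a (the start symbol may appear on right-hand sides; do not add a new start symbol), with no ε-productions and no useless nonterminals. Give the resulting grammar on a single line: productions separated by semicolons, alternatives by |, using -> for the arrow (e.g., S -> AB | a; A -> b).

S -> a | YA; A -> c; Y -> a | ZZ; Z -> a | YS

No ε-productions.
No unit productions to eliminate.
TERM: introduce A -> c and substitute in every rule of length ≥2.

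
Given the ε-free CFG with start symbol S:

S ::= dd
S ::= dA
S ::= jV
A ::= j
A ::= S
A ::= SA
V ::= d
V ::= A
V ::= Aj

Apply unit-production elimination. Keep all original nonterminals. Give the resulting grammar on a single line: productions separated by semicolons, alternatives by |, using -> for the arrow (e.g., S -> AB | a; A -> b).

Unit productions: A->S, V->A.
Unit pairs (A ⇒* B via units): (A,S), (V,A), (V,S).
S: inherits non-unit rules of {S} → dA | dd | jV.
A: inherits non-unit rules of {A, S} → SA | dA | dd | j | jV.
V: inherits non-unit rules of {A, S, V} → Aj | SA | d | dA | dd | j | jV.

S -> dA | dd | jV; A -> j | SA | dA | dd | jV; V -> d | j | Aj | SA | dA | dd | jV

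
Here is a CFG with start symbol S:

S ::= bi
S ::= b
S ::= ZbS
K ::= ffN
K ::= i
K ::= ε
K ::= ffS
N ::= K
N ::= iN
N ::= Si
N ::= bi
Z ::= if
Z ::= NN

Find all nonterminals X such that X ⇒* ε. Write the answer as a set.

{K, N, Z}

Directly nullable (have an ε-rule): {K}.
N is nullable via N -> K (every symbol on the right is already known nullable).
Z is nullable via Z -> NN (every symbol on the right is already known nullable).
Not nullable: S — each has a terminal in every rule's right-hand side or depends on a non-nullable symbol.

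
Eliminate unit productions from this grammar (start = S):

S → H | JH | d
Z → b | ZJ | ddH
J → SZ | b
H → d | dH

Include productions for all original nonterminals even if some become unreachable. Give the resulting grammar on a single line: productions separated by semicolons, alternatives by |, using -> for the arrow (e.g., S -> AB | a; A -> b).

S -> d | JH | dH; H -> d | dH; J -> b | SZ; Z -> b | ZJ | ddH

Unit productions: S->H.
Unit pairs (A ⇒* B via units): (S,H).
S: inherits non-unit rules of {H, S} → JH | d | dH.
H: inherits non-unit rules of {H} → d | dH.
J: inherits non-unit rules of {J} → SZ | b.
Z: inherits non-unit rules of {Z} → ZJ | b | ddH.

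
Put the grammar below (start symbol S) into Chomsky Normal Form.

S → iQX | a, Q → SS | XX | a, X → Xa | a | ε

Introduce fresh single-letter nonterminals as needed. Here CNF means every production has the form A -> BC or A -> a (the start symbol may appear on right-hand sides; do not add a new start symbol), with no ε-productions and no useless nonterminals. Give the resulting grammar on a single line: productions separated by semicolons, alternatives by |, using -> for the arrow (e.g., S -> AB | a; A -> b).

Nullable: {Q, X}; after ε-elimination: S -> a | i | iQ | iX | iQX; Q -> X | a | SS | XX; X -> a | Xa.
After unit-elimination: S -> a | i | iQ | iX | iQX; Q -> a | SS | XX | Xa; X -> a | Xa.
TERM: introduce A -> a, B -> i and substitute in every rule of length ≥2.
BIN: S -> BQX becomes S -> BC, C -> QX.

S -> a | i | BC | BQ | BX; A -> a; B -> i; C -> QX; Q -> a | SS | XA | XX; X -> a | XA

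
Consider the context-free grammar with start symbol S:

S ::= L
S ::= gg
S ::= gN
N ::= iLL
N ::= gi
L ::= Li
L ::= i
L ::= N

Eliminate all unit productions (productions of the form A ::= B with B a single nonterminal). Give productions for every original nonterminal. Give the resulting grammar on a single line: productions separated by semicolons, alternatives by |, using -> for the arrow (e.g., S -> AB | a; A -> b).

Unit productions: L->N, S->L.
Unit pairs (A ⇒* B via units): (L,N), (S,L), (S,N).
S: inherits non-unit rules of {L, N, S} → Li | gN | gg | gi | i | iLL.
L: inherits non-unit rules of {L, N} → Li | gi | i | iLL.
N: inherits non-unit rules of {N} → gi | iLL.

S -> i | Li | gN | gg | gi | iLL; L -> i | Li | gi | iLL; N -> gi | iLL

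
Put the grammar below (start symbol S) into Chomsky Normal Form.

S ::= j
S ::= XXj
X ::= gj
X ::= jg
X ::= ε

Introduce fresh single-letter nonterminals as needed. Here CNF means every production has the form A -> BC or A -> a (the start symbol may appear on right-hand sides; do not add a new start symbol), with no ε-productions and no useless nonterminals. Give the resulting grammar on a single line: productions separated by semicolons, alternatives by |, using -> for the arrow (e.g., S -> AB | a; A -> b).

Nullable: {X}; after ε-elimination: S -> j | Xj | XXj; X -> gj | jg.
No unit productions to eliminate.
TERM: introduce B -> g, A -> j and substitute in every rule of length ≥2.
BIN: S -> XXA becomes S -> XC, C -> XA.

S -> j | XA | XC; A -> j; B -> g; C -> XA; X -> AB | BA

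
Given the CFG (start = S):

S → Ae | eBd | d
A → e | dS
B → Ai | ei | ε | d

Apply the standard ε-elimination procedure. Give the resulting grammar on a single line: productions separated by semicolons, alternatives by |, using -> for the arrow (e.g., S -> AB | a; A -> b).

Nullable set: {B}.
S -> eBd: B nullable, giving eBd | ed.
Drop B -> ε.
Unchanged (no nullable symbols): S -> Ae; S -> d; A -> dS; A -> e; B -> Ai; B -> d; B -> ei.

S -> d | Ae | ed | eBd; A -> e | dS; B -> d | Ai | ei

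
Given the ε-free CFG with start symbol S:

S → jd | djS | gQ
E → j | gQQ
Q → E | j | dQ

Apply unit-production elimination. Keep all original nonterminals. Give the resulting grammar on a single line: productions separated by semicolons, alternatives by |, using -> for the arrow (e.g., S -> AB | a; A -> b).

Unit productions: Q->E.
Unit pairs (A ⇒* B via units): (Q,E).
S: inherits non-unit rules of {S} → djS | gQ | jd.
E: inherits non-unit rules of {E} → gQQ | j.
Q: inherits non-unit rules of {E, Q} → dQ | gQQ | j.

S -> gQ | jd | djS; E -> j | gQQ; Q -> j | dQ | gQQ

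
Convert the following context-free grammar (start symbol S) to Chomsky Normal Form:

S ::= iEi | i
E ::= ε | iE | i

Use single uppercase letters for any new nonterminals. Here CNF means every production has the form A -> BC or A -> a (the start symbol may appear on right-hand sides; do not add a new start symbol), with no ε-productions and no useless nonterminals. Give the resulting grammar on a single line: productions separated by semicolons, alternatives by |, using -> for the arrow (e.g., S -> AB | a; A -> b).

Nullable: {E}; after ε-elimination: S -> i | ii | iEi; E -> i | iE.
No unit productions to eliminate.
TERM: introduce A -> i and substitute in every rule of length ≥2.
BIN: S -> AEA becomes S -> AB, B -> EA.

S -> i | AA | AB; A -> i; B -> EA; E -> i | AE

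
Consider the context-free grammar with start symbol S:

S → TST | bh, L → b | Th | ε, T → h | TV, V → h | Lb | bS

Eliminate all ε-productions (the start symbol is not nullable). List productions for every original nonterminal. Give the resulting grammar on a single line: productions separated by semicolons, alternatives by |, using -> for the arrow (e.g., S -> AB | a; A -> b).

Nullable set: {L}.
Drop L -> ε.
V -> Lb: L nullable, giving Lb | b.
Unchanged (no nullable symbols): S -> TST; S -> bh; L -> Th; L -> b; T -> TV; T -> h; V -> bS; V -> h.

S -> bh | TST; L -> b | Th; T -> h | TV; V -> b | h | Lb | bS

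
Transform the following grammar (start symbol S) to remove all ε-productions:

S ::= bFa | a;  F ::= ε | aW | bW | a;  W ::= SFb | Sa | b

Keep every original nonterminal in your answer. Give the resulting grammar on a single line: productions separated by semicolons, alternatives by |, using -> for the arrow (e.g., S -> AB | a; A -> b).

Nullable set: {F}.
S -> bFa: F nullable, giving bFa | ba.
Drop F -> ε.
W -> SFb: F nullable, giving SFb | Sb.
Unchanged (no nullable symbols): S -> a; F -> a; F -> aW; F -> bW; W -> Sa; W -> b.

S -> a | ba | bFa; F -> a | aW | bW; W -> b | Sa | Sb | SFb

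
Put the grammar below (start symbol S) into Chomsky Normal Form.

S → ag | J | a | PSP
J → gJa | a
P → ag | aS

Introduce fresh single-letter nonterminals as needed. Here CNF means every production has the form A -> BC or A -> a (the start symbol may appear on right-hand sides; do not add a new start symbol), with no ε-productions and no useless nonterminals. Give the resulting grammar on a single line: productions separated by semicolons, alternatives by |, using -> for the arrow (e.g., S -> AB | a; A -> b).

No ε-productions.
After unit-elimination: S -> a | ag | PSP | gJa; J -> a | gJa; P -> aS | ag.
TERM: introduce B -> a, A -> g and substitute in every rule of length ≥2.
BIN: J -> AJB becomes J -> AC, C -> JB; S -> AJB becomes S -> AD, D -> JB; S -> PSP becomes S -> PE, E -> SP.

S -> a | AD | BA | PE; A -> g; B -> a; C -> JB; D -> JB; E -> SP; J -> a | AC; P -> BA | BS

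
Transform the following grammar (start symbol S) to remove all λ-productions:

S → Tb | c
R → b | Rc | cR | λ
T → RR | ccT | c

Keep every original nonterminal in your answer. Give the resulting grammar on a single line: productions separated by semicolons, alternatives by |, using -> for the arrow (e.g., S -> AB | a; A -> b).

Nullable set: {R, T}.
S -> Tb: T nullable, giving Tb | b.
Drop R -> λ.
R -> Rc: R nullable, giving Rc | c.
R -> cR: R nullable, giving c | cR.
T -> RR: R, R nullable, giving R | RR.
T -> ccT: T nullable, giving cc | ccT.
Unchanged (no nullable symbols): S -> c; R -> b; T -> c.

S -> b | c | Tb; R -> b | c | Rc | cR; T -> R | c | RR | cc | ccT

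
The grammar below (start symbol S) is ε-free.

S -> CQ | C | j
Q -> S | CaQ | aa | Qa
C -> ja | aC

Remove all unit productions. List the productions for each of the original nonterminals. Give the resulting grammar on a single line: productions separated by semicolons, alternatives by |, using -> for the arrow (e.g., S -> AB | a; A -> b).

Unit productions: Q->S, S->C.
Unit pairs (A ⇒* B via units): (Q,C), (Q,S), (S,C).
S: inherits non-unit rules of {C, S} → CQ | aC | j | ja.
C: inherits non-unit rules of {C} → aC | ja.
Q: inherits non-unit rules of {C, Q, S} → CQ | CaQ | Qa | aC | aa | j | ja.

S -> j | CQ | aC | ja; C -> aC | ja; Q -> j | CQ | Qa | aC | aa | ja | CaQ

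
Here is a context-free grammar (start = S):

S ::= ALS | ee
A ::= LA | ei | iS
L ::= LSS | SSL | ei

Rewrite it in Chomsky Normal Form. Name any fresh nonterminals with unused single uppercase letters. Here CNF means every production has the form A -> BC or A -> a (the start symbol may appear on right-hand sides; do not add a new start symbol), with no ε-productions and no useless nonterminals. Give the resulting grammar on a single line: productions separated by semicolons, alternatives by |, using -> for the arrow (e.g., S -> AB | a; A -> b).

S -> AF | BB; A -> BC | CS | LA; B -> e; C -> i; D -> SS; E -> SL; F -> LS; L -> BC | LD | SE

No ε-productions.
No unit productions to eliminate.
TERM: introduce B -> e, C -> i and substitute in every rule of length ≥2.
BIN: L -> LSS becomes L -> LD, D -> SS; L -> SSL becomes L -> SE, E -> SL; S -> ALS becomes S -> AF, F -> LS.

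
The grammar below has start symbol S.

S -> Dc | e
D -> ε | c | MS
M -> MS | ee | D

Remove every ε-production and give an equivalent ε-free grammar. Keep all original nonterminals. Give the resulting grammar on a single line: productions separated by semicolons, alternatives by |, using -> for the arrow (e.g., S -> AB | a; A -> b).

Nullable set: {D, M}.
S -> Dc: D nullable, giving Dc | c.
Drop D -> ε.
D -> MS: M nullable, giving MS | S.
M -> D: D nullable, giving D.
M -> MS: M nullable, giving MS | S.
Unchanged (no nullable symbols): S -> e; D -> c; M -> ee.

S -> c | e | Dc; D -> S | c | MS; M -> D | S | MS | ee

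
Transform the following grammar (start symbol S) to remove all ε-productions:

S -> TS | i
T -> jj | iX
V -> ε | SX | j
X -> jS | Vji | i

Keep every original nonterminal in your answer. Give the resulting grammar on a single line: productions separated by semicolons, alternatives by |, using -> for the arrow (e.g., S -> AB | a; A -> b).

S -> i | TS; T -> iX | jj; V -> j | SX; X -> i | jS | ji | Vji

Nullable set: {V}.
Drop V -> ε.
X -> Vji: V nullable, giving Vji | ji.
Unchanged (no nullable symbols): S -> TS; S -> i; T -> iX; T -> jj; V -> SX; V -> j; X -> i; X -> jS.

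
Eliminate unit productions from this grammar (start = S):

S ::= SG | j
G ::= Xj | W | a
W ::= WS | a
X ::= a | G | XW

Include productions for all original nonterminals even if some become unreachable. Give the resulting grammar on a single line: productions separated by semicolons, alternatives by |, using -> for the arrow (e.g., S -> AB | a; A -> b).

S -> j | SG; G -> a | WS | Xj; W -> a | WS; X -> a | WS | XW | Xj

Unit productions: G->W, X->G.
Unit pairs (A ⇒* B via units): (G,W), (X,G), (X,W).
S: inherits non-unit rules of {S} → SG | j.
G: inherits non-unit rules of {G, W} → WS | Xj | a.
W: inherits non-unit rules of {W} → WS | a.
X: inherits non-unit rules of {G, W, X} → WS | XW | Xj | a.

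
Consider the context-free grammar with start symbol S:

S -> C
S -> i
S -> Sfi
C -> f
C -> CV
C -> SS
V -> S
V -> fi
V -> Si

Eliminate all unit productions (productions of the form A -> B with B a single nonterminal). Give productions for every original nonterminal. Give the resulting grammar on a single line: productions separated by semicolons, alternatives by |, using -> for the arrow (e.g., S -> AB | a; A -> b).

S -> f | i | CV | SS | Sfi; C -> f | CV | SS; V -> f | i | CV | SS | Si | fi | Sfi

Unit productions: S->C, V->S.
Unit pairs (A ⇒* B via units): (S,C), (V,C), (V,S).
S: inherits non-unit rules of {C, S} → CV | SS | Sfi | f | i.
C: inherits non-unit rules of {C} → CV | SS | f.
V: inherits non-unit rules of {C, S, V} → CV | SS | Sfi | Si | f | fi | i.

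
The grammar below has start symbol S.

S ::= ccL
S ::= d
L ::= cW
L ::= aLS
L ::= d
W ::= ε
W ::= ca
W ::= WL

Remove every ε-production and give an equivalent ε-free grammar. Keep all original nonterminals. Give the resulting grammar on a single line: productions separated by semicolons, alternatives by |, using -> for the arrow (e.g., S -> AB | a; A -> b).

Nullable set: {W}.
L -> cW: W nullable, giving c | cW.
Drop W -> ε.
W -> WL: W nullable, giving L | WL.
Unchanged (no nullable symbols): S -> ccL; S -> d; L -> aLS; L -> d; W -> ca.

S -> d | ccL; L -> c | d | cW | aLS; W -> L | WL | ca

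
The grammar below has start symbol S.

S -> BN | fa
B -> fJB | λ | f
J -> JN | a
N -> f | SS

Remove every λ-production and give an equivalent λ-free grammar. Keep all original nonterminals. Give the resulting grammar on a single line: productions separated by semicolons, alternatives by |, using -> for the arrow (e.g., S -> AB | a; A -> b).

Nullable set: {B}.
S -> BN: B nullable, giving BN | N.
Drop B -> λ.
B -> fJB: B nullable, giving fJ | fJB.
Unchanged (no nullable symbols): S -> fa; B -> f; J -> JN; J -> a; N -> SS; N -> f.

S -> N | BN | fa; B -> f | fJ | fJB; J -> a | JN; N -> f | SS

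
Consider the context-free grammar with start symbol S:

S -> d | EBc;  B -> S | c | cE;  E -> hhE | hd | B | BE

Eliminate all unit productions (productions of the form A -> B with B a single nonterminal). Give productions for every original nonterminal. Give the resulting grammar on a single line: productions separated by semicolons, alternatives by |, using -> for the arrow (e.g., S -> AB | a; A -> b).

Unit productions: B->S, E->B.
Unit pairs (A ⇒* B via units): (B,S), (E,B), (E,S).
S: inherits non-unit rules of {S} → EBc | d.
B: inherits non-unit rules of {B, S} → EBc | c | cE | d.
E: inherits non-unit rules of {B, E, S} → BE | EBc | c | cE | d | hd | hhE.

S -> d | EBc; B -> c | d | cE | EBc; E -> c | d | BE | cE | hd | EBc | hhE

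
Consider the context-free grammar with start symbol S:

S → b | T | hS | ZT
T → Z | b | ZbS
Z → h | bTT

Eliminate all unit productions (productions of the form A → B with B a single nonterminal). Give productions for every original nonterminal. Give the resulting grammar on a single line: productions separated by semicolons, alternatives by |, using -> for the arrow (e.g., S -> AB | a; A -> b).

Unit productions: S->T, T->Z.
Unit pairs (A ⇒* B via units): (S,T), (S,Z), (T,Z).
S: inherits non-unit rules of {S, T, Z} → ZT | ZbS | b | bTT | h | hS.
T: inherits non-unit rules of {T, Z} → ZbS | b | bTT | h.
Z: inherits non-unit rules of {Z} → bTT | h.

S -> b | h | ZT | hS | ZbS | bTT; T -> b | h | ZbS | bTT; Z -> h | bTT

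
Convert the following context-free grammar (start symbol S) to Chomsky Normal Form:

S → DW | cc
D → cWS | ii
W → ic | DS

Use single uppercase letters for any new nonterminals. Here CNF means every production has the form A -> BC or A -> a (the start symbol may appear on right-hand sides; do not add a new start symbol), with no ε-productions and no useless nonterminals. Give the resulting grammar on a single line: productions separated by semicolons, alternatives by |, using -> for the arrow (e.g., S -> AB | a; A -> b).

No ε-productions.
No unit productions to eliminate.
TERM: introduce A -> c, B -> i and substitute in every rule of length ≥2.
BIN: D -> AWS becomes D -> AC, C -> WS.

S -> AA | DW; A -> c; B -> i; C -> WS; D -> AC | BB; W -> BA | DS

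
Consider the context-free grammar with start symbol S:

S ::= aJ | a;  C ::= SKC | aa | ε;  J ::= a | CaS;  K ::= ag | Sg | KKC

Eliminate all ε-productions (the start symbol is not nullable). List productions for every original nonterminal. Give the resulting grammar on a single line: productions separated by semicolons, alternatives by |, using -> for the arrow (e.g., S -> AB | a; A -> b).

Nullable set: {C}.
Drop C -> ε.
C -> SKC: C nullable, giving SK | SKC.
J -> CaS: C nullable, giving CaS | aS.
K -> KKC: C nullable, giving KK | KKC.
Unchanged (no nullable symbols): S -> a; S -> aJ; C -> aa; J -> a; K -> Sg; K -> ag.

S -> a | aJ; C -> SK | aa | SKC; J -> a | aS | CaS; K -> KK | Sg | ag | KKC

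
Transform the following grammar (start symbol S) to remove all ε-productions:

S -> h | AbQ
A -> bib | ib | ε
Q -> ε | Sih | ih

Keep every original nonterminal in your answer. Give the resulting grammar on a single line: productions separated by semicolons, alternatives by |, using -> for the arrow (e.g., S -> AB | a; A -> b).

S -> b | h | Ab | bQ | AbQ; A -> ib | bib; Q -> ih | Sih

Nullable set: {A, Q}.
S -> AbQ: A, Q nullable, giving Ab | AbQ | b | bQ.
Drop A -> ε.
Drop Q -> ε.
Unchanged (no nullable symbols): S -> h; A -> bib; A -> ib; Q -> Sih; Q -> ih.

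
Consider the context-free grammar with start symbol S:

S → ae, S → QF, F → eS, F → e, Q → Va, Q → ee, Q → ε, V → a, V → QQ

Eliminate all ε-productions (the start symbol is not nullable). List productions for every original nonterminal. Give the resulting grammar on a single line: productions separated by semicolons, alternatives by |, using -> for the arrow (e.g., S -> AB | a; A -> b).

S -> F | QF | ae; F -> e | eS; Q -> a | Va | ee; V -> Q | a | QQ

Nullable set: {Q, V}.
S -> QF: Q nullable, giving F | QF.
Drop Q -> ε.
Q -> Va: V nullable, giving Va | a.
V -> QQ: Q, Q nullable, giving Q | QQ.
Unchanged (no nullable symbols): S -> ae; F -> e; F -> eS; Q -> ee; V -> a.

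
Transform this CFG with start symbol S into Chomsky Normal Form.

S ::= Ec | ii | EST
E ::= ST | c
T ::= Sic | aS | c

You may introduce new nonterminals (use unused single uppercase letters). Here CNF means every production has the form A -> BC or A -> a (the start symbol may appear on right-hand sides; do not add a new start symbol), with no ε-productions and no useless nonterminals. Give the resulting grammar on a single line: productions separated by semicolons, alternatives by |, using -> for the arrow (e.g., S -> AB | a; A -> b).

S -> BB | EA | ED; A -> c; B -> i; C -> a; D -> ST; E -> c | ST; F -> BA; T -> c | CS | SF

No ε-productions.
No unit productions to eliminate.
TERM: introduce C -> a, A -> c, B -> i and substitute in every rule of length ≥2.
BIN: S -> EST becomes S -> ED, D -> ST; T -> SBA becomes T -> SF, F -> BA.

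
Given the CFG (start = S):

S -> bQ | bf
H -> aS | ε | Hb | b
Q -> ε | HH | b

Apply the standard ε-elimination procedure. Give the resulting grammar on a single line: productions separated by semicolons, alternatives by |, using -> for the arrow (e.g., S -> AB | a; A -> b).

Nullable set: {H, Q}.
S -> bQ: Q nullable, giving b | bQ.
Drop H -> ε.
H -> Hb: H nullable, giving Hb | b.
Drop Q -> ε.
Q -> HH: H, H nullable, giving H | HH.
Unchanged (no nullable symbols): S -> bf; H -> aS; H -> b; Q -> b.

S -> b | bQ | bf; H -> b | Hb | aS; Q -> H | b | HH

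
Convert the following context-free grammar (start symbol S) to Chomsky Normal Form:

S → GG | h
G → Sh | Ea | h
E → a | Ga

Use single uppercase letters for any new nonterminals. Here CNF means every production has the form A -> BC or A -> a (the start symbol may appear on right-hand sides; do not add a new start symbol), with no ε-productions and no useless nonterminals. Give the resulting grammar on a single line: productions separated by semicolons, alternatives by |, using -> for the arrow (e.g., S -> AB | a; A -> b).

S -> h | GG; A -> a; B -> h; E -> a | GA; G -> h | EA | SB

No ε-productions.
No unit productions to eliminate.
TERM: introduce A -> a, B -> h and substitute in every rule of length ≥2.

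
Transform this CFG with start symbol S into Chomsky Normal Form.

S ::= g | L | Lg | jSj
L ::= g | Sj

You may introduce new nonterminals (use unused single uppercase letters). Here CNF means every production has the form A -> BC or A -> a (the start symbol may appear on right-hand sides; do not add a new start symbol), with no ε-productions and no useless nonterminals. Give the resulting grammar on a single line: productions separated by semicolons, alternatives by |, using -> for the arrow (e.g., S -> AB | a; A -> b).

S -> g | AC | LB | SA; A -> j; B -> g; C -> SA; L -> g | SA

No ε-productions.
After unit-elimination: S -> g | Lg | Sj | jSj; L -> g | Sj.
TERM: introduce B -> g, A -> j and substitute in every rule of length ≥2.
BIN: S -> ASA becomes S -> AC, C -> SA.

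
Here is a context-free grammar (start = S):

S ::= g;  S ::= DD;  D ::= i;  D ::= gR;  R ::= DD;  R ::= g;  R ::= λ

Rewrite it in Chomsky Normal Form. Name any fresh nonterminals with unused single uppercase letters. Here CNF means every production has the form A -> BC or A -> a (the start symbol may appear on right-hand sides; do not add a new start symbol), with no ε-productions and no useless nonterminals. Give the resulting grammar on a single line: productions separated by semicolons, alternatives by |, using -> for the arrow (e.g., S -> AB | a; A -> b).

S -> g | DD; A -> g; D -> g | i | AR; R -> g | DD

Nullable: {R}; after ε-elimination: S -> g | DD; D -> g | i | gR; R -> g | DD.
No unit productions to eliminate.
TERM: introduce A -> g and substitute in every rule of length ≥2.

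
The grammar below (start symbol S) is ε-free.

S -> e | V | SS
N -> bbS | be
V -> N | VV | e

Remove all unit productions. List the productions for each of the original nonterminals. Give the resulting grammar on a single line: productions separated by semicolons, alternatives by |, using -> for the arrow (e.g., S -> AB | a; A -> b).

S -> e | SS | VV | be | bbS; N -> be | bbS; V -> e | VV | be | bbS

Unit productions: S->V, V->N.
Unit pairs (A ⇒* B via units): (S,N), (S,V), (V,N).
S: inherits non-unit rules of {N, S, V} → SS | VV | bbS | be | e.
N: inherits non-unit rules of {N} → bbS | be.
V: inherits non-unit rules of {N, V} → VV | bbS | be | e.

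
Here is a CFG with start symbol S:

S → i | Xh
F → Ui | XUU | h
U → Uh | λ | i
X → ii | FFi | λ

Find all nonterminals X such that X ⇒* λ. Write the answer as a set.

Directly nullable (have an ε-rule): {U, X}.
F is nullable via F -> XUU (every symbol on the right is already known nullable).
Not nullable: S — each has a terminal in every rule's right-hand side or depends on a non-nullable symbol.

{F, U, X}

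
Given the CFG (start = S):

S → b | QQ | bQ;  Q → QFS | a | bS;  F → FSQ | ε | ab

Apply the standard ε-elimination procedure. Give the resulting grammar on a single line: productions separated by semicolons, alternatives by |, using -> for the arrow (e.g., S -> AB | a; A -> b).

S -> b | QQ | bQ; F -> SQ | ab | FSQ; Q -> a | QS | bS | QFS

Nullable set: {F}.
Drop F -> ε.
F -> FSQ: F nullable, giving FSQ | SQ.
Q -> QFS: F nullable, giving QFS | QS.
Unchanged (no nullable symbols): S -> QQ; S -> b; S -> bQ; F -> ab; Q -> a; Q -> bS.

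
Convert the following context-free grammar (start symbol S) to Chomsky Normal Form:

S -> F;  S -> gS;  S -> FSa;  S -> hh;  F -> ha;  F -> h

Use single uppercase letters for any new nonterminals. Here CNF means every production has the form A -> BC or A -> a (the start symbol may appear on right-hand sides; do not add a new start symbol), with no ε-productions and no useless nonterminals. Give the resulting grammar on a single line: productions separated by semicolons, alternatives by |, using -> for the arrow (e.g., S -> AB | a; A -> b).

S -> h | AA | AB | CS | FD; A -> h; B -> a; C -> g; D -> SB; F -> h | AB

No ε-productions.
After unit-elimination: S -> h | gS | ha | hh | FSa; F -> h | ha.
TERM: introduce B -> a, C -> g, A -> h and substitute in every rule of length ≥2.
BIN: S -> FSB becomes S -> FD, D -> SB.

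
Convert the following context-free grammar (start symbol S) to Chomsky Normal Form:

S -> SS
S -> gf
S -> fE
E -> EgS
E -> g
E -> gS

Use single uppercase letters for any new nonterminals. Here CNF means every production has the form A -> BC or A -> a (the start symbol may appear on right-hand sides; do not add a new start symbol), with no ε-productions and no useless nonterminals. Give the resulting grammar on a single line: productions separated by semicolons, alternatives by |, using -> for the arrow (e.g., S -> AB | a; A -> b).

No ε-productions.
No unit productions to eliminate.
TERM: introduce B -> f, A -> g and substitute in every rule of length ≥2.
BIN: E -> EAS becomes E -> EC, C -> AS.

S -> AB | BE | SS; A -> g; B -> f; C -> AS; E -> g | AS | EC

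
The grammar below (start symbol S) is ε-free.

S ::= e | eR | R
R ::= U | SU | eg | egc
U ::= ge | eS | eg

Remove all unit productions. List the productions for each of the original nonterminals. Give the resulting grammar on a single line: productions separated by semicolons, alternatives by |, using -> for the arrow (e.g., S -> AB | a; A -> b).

Unit productions: R->U, S->R.
Unit pairs (A ⇒* B via units): (R,U), (S,R), (S,U).
S: inherits non-unit rules of {R, S, U} → SU | e | eR | eS | eg | egc | ge.
R: inherits non-unit rules of {R, U} → SU | eS | eg | egc | ge.
U: inherits non-unit rules of {U} → eS | eg | ge.

S -> e | SU | eR | eS | eg | ge | egc; R -> SU | eS | eg | ge | egc; U -> eS | eg | ge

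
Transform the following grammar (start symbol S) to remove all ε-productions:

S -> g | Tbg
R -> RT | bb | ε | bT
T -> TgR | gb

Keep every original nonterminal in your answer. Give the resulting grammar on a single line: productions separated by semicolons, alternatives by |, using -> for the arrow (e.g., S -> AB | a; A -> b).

S -> g | Tbg; R -> T | RT | bT | bb; T -> Tg | gb | TgR

Nullable set: {R}.
Drop R -> ε.
R -> RT: R nullable, giving RT | T.
T -> TgR: R nullable, giving Tg | TgR.
Unchanged (no nullable symbols): S -> Tbg; S -> g; R -> bT; R -> bb; T -> gb.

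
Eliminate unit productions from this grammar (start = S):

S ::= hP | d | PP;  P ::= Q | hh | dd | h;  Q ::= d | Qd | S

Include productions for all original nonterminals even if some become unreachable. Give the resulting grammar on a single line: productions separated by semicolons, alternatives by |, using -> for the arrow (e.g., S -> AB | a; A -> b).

S -> d | PP | hP; P -> d | h | PP | Qd | dd | hP | hh; Q -> d | PP | Qd | hP

Unit productions: P->Q, Q->S.
Unit pairs (A ⇒* B via units): (P,Q), (P,S), (Q,S).
S: inherits non-unit rules of {S} → PP | d | hP.
P: inherits non-unit rules of {P, Q, S} → PP | Qd | d | dd | h | hP | hh.
Q: inherits non-unit rules of {Q, S} → PP | Qd | d | hP.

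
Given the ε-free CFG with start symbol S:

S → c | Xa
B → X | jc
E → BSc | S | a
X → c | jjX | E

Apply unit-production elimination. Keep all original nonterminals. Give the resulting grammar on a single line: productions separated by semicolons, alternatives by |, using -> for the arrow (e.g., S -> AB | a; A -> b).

Unit productions: B->X, E->S, X->E.
Unit pairs (A ⇒* B via units): (B,E), (B,S), (B,X), (E,S), (X,E), (X,S).
S: inherits non-unit rules of {S} → Xa | c.
B: inherits non-unit rules of {B, E, S, X} → BSc | Xa | a | c | jc | jjX.
E: inherits non-unit rules of {E, S} → BSc | Xa | a | c.
X: inherits non-unit rules of {E, S, X} → BSc | Xa | a | c | jjX.

S -> c | Xa; B -> a | c | Xa | jc | BSc | jjX; E -> a | c | Xa | BSc; X -> a | c | Xa | BSc | jjX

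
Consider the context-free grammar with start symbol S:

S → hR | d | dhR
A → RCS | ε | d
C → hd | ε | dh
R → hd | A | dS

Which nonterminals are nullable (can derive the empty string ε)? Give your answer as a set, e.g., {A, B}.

Directly nullable (have an ε-rule): {A, C}.
R is nullable via R -> A (every symbol on the right is already known nullable).
Not nullable: S — each has a terminal in every rule's right-hand side or depends on a non-nullable symbol.

{A, C, R}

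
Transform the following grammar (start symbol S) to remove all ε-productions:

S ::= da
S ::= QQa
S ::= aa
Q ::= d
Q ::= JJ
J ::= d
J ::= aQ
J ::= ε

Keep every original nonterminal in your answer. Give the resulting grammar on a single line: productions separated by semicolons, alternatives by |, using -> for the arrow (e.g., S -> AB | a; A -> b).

S -> a | Qa | aa | da | QQa; J -> a | d | aQ; Q -> J | d | JJ

Nullable set: {J, Q}.
S -> QQa: Q, Q nullable, giving QQa | Qa | a.
Drop J -> ε.
J -> aQ: Q nullable, giving a | aQ.
Q -> JJ: J, J nullable, giving J | JJ.
Unchanged (no nullable symbols): S -> aa; S -> da; J -> d; Q -> d.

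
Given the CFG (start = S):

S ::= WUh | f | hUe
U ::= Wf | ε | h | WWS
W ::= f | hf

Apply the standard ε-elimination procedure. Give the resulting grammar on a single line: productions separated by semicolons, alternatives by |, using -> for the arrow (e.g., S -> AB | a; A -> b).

S -> f | Wh | he | WUh | hUe; U -> h | Wf | WWS; W -> f | hf

Nullable set: {U}.
S -> WUh: U nullable, giving WUh | Wh.
S -> hUe: U nullable, giving hUe | he.
Drop U -> ε.
Unchanged (no nullable symbols): S -> f; U -> WWS; U -> Wf; U -> h; W -> f; W -> hf.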